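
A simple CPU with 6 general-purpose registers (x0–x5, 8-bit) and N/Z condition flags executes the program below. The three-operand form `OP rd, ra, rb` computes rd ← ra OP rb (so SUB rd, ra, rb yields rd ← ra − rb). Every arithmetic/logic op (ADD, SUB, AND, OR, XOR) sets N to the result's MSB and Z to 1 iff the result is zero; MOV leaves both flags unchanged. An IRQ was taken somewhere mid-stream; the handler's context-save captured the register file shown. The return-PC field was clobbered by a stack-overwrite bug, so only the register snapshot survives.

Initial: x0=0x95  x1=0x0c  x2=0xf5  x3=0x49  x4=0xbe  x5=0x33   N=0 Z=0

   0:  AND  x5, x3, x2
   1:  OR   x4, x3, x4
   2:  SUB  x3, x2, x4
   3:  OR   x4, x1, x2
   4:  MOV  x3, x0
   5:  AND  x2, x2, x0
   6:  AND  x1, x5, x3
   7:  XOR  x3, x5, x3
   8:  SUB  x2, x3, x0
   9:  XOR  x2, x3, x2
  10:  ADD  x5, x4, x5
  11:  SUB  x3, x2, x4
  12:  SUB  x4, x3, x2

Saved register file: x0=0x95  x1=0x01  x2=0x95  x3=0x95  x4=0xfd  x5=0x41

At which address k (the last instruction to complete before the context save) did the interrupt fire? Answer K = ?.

after  0: x0=0x95 x1=0x0c x2=0xf5 x3=0x49 x4=0xbe x5=0x41  N=0 Z=0
after  1: x0=0x95 x1=0x0c x2=0xf5 x3=0x49 x4=0xff x5=0x41  N=1 Z=0
after  2: x0=0x95 x1=0x0c x2=0xf5 x3=0xf6 x4=0xff x5=0x41  N=1 Z=0
after  3: x0=0x95 x1=0x0c x2=0xf5 x3=0xf6 x4=0xfd x5=0x41  N=1 Z=0
after  4: x0=0x95 x1=0x0c x2=0xf5 x3=0x95 x4=0xfd x5=0x41  N=1 Z=0
after  5: x0=0x95 x1=0x0c x2=0x95 x3=0x95 x4=0xfd x5=0x41  N=1 Z=0
after  6: x0=0x95 x1=0x01 x2=0x95 x3=0x95 x4=0xfd x5=0x41  N=0 Z=0
-- IRQ taken; context saved, return-PC = 7 --

K = 6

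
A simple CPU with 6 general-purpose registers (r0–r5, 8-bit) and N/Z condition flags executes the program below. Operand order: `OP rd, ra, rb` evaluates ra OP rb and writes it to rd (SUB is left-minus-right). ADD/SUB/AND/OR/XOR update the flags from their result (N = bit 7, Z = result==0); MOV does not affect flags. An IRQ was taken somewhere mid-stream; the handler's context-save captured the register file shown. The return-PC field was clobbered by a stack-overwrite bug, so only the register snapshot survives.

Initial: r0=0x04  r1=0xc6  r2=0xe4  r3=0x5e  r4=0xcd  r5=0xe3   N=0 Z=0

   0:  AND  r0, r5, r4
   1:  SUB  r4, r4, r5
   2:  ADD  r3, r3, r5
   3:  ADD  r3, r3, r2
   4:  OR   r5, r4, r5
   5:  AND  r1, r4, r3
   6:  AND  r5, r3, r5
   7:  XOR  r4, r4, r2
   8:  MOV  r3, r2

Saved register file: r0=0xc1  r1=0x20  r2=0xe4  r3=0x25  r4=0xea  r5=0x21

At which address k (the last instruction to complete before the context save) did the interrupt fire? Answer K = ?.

K = 6

after  0: r0=0xc1 r1=0xc6 r2=0xe4 r3=0x5e r4=0xcd r5=0xe3  N=1 Z=0
after  1: r0=0xc1 r1=0xc6 r2=0xe4 r3=0x5e r4=0xea r5=0xe3  N=1 Z=0
after  2: r0=0xc1 r1=0xc6 r2=0xe4 r3=0x41 r4=0xea r5=0xe3  N=0 Z=0
after  3: r0=0xc1 r1=0xc6 r2=0xe4 r3=0x25 r4=0xea r5=0xe3  N=0 Z=0
after  4: r0=0xc1 r1=0xc6 r2=0xe4 r3=0x25 r4=0xea r5=0xeb  N=1 Z=0
after  5: r0=0xc1 r1=0x20 r2=0xe4 r3=0x25 r4=0xea r5=0xeb  N=0 Z=0
after  6: r0=0xc1 r1=0x20 r2=0xe4 r3=0x25 r4=0xea r5=0x21  N=0 Z=0
-- IRQ taken; context saved, return-PC = 7 --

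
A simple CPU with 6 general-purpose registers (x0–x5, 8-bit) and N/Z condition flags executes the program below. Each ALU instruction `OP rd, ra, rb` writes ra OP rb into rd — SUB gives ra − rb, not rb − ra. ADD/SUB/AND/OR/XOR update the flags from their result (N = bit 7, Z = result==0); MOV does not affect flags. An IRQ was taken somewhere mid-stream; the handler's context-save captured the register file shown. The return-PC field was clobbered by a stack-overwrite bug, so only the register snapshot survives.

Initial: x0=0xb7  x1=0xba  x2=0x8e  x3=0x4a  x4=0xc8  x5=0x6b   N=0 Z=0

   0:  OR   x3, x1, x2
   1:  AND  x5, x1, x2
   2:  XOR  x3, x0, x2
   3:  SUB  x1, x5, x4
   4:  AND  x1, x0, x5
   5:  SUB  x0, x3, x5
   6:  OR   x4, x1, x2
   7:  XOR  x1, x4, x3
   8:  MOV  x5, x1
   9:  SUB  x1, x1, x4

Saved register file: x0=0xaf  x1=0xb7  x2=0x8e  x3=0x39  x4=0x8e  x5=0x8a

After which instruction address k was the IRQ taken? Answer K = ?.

K = 7

after  0: x0=0xb7 x1=0xba x2=0x8e x3=0xbe x4=0xc8 x5=0x6b  N=1 Z=0
after  1: x0=0xb7 x1=0xba x2=0x8e x3=0xbe x4=0xc8 x5=0x8a  N=1 Z=0
after  2: x0=0xb7 x1=0xba x2=0x8e x3=0x39 x4=0xc8 x5=0x8a  N=0 Z=0
after  3: x0=0xb7 x1=0xc2 x2=0x8e x3=0x39 x4=0xc8 x5=0x8a  N=1 Z=0
after  4: x0=0xb7 x1=0x82 x2=0x8e x3=0x39 x4=0xc8 x5=0x8a  N=1 Z=0
after  5: x0=0xaf x1=0x82 x2=0x8e x3=0x39 x4=0xc8 x5=0x8a  N=1 Z=0
after  6: x0=0xaf x1=0x82 x2=0x8e x3=0x39 x4=0x8e x5=0x8a  N=1 Z=0
after  7: x0=0xaf x1=0xb7 x2=0x8e x3=0x39 x4=0x8e x5=0x8a  N=1 Z=0
-- IRQ taken; context saved, return-PC = 8 --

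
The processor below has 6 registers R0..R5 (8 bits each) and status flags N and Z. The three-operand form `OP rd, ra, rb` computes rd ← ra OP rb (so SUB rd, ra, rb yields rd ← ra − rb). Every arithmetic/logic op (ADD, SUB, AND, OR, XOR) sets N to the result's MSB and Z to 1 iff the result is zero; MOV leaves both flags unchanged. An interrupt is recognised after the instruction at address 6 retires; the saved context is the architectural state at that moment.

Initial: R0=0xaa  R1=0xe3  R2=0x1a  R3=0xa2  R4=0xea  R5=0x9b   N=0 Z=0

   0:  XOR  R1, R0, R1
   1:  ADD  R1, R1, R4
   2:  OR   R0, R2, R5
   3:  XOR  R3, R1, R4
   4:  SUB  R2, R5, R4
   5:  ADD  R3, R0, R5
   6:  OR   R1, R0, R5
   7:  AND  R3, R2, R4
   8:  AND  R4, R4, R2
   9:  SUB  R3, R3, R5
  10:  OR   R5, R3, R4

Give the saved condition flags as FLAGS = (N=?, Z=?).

after  0: R0=0xaa R1=0x49 R2=0x1a R3=0xa2 R4=0xea R5=0x9b  N=0 Z=0
after  1: R0=0xaa R1=0x33 R2=0x1a R3=0xa2 R4=0xea R5=0x9b  N=0 Z=0
after  2: R0=0x9b R1=0x33 R2=0x1a R3=0xa2 R4=0xea R5=0x9b  N=1 Z=0
after  3: R0=0x9b R1=0x33 R2=0x1a R3=0xd9 R4=0xea R5=0x9b  N=1 Z=0
after  4: R0=0x9b R1=0x33 R2=0xb1 R3=0xd9 R4=0xea R5=0x9b  N=1 Z=0
after  5: R0=0x9b R1=0x33 R2=0xb1 R3=0x36 R4=0xea R5=0x9b  N=0 Z=0
after  6: R0=0x9b R1=0x9b R2=0xb1 R3=0x36 R4=0xea R5=0x9b  N=1 Z=0
-- IRQ taken; context saved, return-PC = 7 --

FLAGS = (N=1, Z=0)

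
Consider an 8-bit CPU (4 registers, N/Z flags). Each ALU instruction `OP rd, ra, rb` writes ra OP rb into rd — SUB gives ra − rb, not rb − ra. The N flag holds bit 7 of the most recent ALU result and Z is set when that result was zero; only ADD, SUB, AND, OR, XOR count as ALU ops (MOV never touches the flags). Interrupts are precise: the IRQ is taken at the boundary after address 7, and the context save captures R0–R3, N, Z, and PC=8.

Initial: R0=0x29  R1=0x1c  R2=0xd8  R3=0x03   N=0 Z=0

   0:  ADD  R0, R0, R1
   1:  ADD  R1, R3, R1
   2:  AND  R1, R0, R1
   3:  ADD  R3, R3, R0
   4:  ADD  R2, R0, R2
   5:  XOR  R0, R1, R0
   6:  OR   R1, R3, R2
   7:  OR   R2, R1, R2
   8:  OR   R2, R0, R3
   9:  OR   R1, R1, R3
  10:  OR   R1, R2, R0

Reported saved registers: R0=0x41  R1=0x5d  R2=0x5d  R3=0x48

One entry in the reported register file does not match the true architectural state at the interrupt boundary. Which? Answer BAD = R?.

after  0: R0=0x45 R1=0x1c R2=0xd8 R3=0x03  N=0 Z=0
after  1: R0=0x45 R1=0x1f R2=0xd8 R3=0x03  N=0 Z=0
after  2: R0=0x45 R1=0x05 R2=0xd8 R3=0x03  N=0 Z=0
after  3: R0=0x45 R1=0x05 R2=0xd8 R3=0x48  N=0 Z=0
after  4: R0=0x45 R1=0x05 R2=0x1d R3=0x48  N=0 Z=0
after  5: R0=0x40 R1=0x05 R2=0x1d R3=0x48  N=0 Z=0
after  6: R0=0x40 R1=0x5d R2=0x1d R3=0x48  N=0 Z=0
after  7: R0=0x40 R1=0x5d R2=0x5d R3=0x48  N=0 Z=0
-- IRQ taken; context saved, return-PC = 8 --
mismatch: R0: reported 0x41 vs actual 0x40

BAD = R0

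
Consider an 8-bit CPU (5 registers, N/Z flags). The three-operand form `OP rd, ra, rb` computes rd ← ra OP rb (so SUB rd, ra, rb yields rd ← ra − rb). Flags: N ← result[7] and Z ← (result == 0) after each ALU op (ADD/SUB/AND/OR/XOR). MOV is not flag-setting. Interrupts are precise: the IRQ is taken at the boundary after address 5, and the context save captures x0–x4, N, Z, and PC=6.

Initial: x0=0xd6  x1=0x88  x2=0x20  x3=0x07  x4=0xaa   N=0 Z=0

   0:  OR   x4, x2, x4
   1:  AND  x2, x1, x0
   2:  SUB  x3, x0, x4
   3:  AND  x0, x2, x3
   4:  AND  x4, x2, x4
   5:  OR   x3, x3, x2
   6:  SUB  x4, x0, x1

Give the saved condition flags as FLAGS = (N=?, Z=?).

after  0: x0=0xd6 x1=0x88 x2=0x20 x3=0x07 x4=0xaa  N=1 Z=0
after  1: x0=0xd6 x1=0x88 x2=0x80 x3=0x07 x4=0xaa  N=1 Z=0
after  2: x0=0xd6 x1=0x88 x2=0x80 x3=0x2c x4=0xaa  N=0 Z=0
after  3: x0=0x00 x1=0x88 x2=0x80 x3=0x2c x4=0xaa  N=0 Z=1
after  4: x0=0x00 x1=0x88 x2=0x80 x3=0x2c x4=0x80  N=1 Z=0
after  5: x0=0x00 x1=0x88 x2=0x80 x3=0xac x4=0x80  N=1 Z=0
-- IRQ taken; context saved, return-PC = 6 --

FLAGS = (N=1, Z=0)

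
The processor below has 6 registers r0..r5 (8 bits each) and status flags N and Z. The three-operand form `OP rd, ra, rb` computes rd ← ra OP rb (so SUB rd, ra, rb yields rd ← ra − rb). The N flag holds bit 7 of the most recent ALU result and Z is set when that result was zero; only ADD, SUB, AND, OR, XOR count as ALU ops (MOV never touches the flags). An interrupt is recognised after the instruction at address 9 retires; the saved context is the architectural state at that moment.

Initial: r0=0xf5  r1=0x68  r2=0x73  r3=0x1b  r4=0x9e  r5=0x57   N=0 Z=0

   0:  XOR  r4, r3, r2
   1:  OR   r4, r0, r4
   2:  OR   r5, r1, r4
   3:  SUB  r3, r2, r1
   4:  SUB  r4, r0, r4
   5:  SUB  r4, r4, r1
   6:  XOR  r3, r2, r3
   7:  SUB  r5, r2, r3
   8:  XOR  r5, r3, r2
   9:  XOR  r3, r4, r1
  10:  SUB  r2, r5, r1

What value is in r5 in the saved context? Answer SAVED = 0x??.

SAVED = 0x0b

after  0: r0=0xf5 r1=0x68 r2=0x73 r3=0x1b r4=0x68 r5=0x57  N=0 Z=0
after  1: r0=0xf5 r1=0x68 r2=0x73 r3=0x1b r4=0xfd r5=0x57  N=1 Z=0
after  2: r0=0xf5 r1=0x68 r2=0x73 r3=0x1b r4=0xfd r5=0xfd  N=1 Z=0
after  3: r0=0xf5 r1=0x68 r2=0x73 r3=0x0b r4=0xfd r5=0xfd  N=0 Z=0
after  4: r0=0xf5 r1=0x68 r2=0x73 r3=0x0b r4=0xf8 r5=0xfd  N=1 Z=0
after  5: r0=0xf5 r1=0x68 r2=0x73 r3=0x0b r4=0x90 r5=0xfd  N=1 Z=0
after  6: r0=0xf5 r1=0x68 r2=0x73 r3=0x78 r4=0x90 r5=0xfd  N=0 Z=0
after  7: r0=0xf5 r1=0x68 r2=0x73 r3=0x78 r4=0x90 r5=0xfb  N=1 Z=0
after  8: r0=0xf5 r1=0x68 r2=0x73 r3=0x78 r4=0x90 r5=0x0b  N=0 Z=0
after  9: r0=0xf5 r1=0x68 r2=0x73 r3=0xf8 r4=0x90 r5=0x0b  N=1 Z=0
-- IRQ taken; context saved, return-PC = 10 --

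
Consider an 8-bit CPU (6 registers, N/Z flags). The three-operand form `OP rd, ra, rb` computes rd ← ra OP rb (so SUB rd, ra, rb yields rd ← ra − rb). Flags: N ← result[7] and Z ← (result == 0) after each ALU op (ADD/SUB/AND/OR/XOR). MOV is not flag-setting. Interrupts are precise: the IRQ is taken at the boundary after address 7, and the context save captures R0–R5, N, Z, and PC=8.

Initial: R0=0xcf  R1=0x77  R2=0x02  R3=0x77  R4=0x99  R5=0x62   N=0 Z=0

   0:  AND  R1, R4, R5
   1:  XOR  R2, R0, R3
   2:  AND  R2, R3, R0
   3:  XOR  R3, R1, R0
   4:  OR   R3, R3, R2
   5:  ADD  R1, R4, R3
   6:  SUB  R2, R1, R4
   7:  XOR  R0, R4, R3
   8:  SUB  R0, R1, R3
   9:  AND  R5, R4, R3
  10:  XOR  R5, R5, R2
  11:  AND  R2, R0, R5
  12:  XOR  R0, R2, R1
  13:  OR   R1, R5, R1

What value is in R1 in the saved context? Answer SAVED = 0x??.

SAVED = 0x68

after  0: R0=0xcf R1=0x00 R2=0x02 R3=0x77 R4=0x99 R5=0x62  N=0 Z=1
after  1: R0=0xcf R1=0x00 R2=0xb8 R3=0x77 R4=0x99 R5=0x62  N=1 Z=0
after  2: R0=0xcf R1=0x00 R2=0x47 R3=0x77 R4=0x99 R5=0x62  N=0 Z=0
after  3: R0=0xcf R1=0x00 R2=0x47 R3=0xcf R4=0x99 R5=0x62  N=1 Z=0
after  4: R0=0xcf R1=0x00 R2=0x47 R3=0xcf R4=0x99 R5=0x62  N=1 Z=0
after  5: R0=0xcf R1=0x68 R2=0x47 R3=0xcf R4=0x99 R5=0x62  N=0 Z=0
after  6: R0=0xcf R1=0x68 R2=0xcf R3=0xcf R4=0x99 R5=0x62  N=1 Z=0
after  7: R0=0x56 R1=0x68 R2=0xcf R3=0xcf R4=0x99 R5=0x62  N=0 Z=0
-- IRQ taken; context saved, return-PC = 8 --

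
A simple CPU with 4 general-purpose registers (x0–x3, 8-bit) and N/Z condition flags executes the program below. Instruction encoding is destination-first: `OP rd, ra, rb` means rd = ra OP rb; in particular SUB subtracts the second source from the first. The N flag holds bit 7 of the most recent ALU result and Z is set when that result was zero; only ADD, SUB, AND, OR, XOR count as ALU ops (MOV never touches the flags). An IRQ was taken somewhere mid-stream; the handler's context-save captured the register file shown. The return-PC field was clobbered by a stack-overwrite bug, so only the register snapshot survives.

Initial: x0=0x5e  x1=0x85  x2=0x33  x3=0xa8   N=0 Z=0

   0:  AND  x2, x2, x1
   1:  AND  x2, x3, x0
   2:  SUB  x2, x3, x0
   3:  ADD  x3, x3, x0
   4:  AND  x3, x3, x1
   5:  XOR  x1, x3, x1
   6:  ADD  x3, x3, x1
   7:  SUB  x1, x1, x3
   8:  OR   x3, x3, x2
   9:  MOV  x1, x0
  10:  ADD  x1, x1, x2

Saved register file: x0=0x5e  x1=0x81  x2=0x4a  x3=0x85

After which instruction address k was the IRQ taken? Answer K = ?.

after  0: x0=0x5e x1=0x85 x2=0x01 x3=0xa8  N=0 Z=0
after  1: x0=0x5e x1=0x85 x2=0x08 x3=0xa8  N=0 Z=0
after  2: x0=0x5e x1=0x85 x2=0x4a x3=0xa8  N=0 Z=0
after  3: x0=0x5e x1=0x85 x2=0x4a x3=0x06  N=0 Z=0
after  4: x0=0x5e x1=0x85 x2=0x4a x3=0x04  N=0 Z=0
after  5: x0=0x5e x1=0x81 x2=0x4a x3=0x04  N=1 Z=0
after  6: x0=0x5e x1=0x81 x2=0x4a x3=0x85  N=1 Z=0
-- IRQ taken; context saved, return-PC = 7 --

K = 6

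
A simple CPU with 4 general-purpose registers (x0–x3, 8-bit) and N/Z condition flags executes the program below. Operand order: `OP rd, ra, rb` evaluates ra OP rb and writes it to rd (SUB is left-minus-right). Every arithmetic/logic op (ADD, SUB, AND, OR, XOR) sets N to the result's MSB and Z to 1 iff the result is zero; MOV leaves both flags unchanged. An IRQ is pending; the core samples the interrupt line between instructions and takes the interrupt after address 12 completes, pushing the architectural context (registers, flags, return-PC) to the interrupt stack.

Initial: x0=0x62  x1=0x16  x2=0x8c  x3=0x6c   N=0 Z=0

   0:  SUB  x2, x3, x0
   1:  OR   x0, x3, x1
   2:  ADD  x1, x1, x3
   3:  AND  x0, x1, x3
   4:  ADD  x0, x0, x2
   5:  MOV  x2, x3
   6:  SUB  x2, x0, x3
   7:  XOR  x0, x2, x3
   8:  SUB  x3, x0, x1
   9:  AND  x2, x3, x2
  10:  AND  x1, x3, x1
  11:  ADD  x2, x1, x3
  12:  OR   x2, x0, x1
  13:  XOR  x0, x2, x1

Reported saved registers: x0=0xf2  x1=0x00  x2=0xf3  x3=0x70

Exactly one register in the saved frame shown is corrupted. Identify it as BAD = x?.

after  0: x0=0x62 x1=0x16 x2=0x0a x3=0x6c  N=0 Z=0
after  1: x0=0x7e x1=0x16 x2=0x0a x3=0x6c  N=0 Z=0
after  2: x0=0x7e x1=0x82 x2=0x0a x3=0x6c  N=1 Z=0
after  3: x0=0x00 x1=0x82 x2=0x0a x3=0x6c  N=0 Z=1
after  4: x0=0x0a x1=0x82 x2=0x0a x3=0x6c  N=0 Z=0
after  5: x0=0x0a x1=0x82 x2=0x6c x3=0x6c  N=0 Z=0
after  6: x0=0x0a x1=0x82 x2=0x9e x3=0x6c  N=1 Z=0
after  7: x0=0xf2 x1=0x82 x2=0x9e x3=0x6c  N=1 Z=0
after  8: x0=0xf2 x1=0x82 x2=0x9e x3=0x70  N=0 Z=0
after  9: x0=0xf2 x1=0x82 x2=0x10 x3=0x70  N=0 Z=0
after 10: x0=0xf2 x1=0x00 x2=0x10 x3=0x70  N=0 Z=1
after 11: x0=0xf2 x1=0x00 x2=0x70 x3=0x70  N=0 Z=0
after 12: x0=0xf2 x1=0x00 x2=0xf2 x3=0x70  N=1 Z=0
-- IRQ taken; context saved, return-PC = 13 --
mismatch: x2: reported 0xf3 vs actual 0xf2

BAD = x2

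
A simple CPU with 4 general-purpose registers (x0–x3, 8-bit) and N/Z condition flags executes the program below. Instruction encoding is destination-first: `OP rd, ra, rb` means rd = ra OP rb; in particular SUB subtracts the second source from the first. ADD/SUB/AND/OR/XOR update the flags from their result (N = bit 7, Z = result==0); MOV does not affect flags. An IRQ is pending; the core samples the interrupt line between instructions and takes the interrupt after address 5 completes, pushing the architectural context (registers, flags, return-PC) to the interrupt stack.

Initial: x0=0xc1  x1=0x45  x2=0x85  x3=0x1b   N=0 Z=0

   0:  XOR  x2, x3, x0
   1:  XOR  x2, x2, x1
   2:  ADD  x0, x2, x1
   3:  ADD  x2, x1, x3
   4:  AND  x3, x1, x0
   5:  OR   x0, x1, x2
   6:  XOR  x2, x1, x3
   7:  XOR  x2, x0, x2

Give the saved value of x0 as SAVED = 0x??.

SAVED = 0x65

after  0: x0=0xc1 x1=0x45 x2=0xda x3=0x1b  N=1 Z=0
after  1: x0=0xc1 x1=0x45 x2=0x9f x3=0x1b  N=1 Z=0
after  2: x0=0xe4 x1=0x45 x2=0x9f x3=0x1b  N=1 Z=0
after  3: x0=0xe4 x1=0x45 x2=0x60 x3=0x1b  N=0 Z=0
after  4: x0=0xe4 x1=0x45 x2=0x60 x3=0x44  N=0 Z=0
after  5: x0=0x65 x1=0x45 x2=0x60 x3=0x44  N=0 Z=0
-- IRQ taken; context saved, return-PC = 6 --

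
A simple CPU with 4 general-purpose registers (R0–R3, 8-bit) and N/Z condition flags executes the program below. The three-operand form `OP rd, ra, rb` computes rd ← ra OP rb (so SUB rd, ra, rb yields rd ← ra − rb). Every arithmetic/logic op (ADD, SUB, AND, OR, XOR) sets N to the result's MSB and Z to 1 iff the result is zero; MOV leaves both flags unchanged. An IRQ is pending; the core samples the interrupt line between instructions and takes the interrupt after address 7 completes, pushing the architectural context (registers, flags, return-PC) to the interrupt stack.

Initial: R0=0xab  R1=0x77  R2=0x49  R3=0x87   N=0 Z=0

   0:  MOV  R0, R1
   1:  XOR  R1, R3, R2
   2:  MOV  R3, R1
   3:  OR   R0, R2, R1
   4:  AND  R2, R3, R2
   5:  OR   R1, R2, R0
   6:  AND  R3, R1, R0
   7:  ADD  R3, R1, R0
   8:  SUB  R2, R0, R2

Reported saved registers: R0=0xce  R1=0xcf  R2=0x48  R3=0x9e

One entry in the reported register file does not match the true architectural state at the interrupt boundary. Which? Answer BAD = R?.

BAD = R0

after  0: R0=0x77 R1=0x77 R2=0x49 R3=0x87  N=0 Z=0
after  1: R0=0x77 R1=0xce R2=0x49 R3=0x87  N=1 Z=0
after  2: R0=0x77 R1=0xce R2=0x49 R3=0xce  N=1 Z=0
after  3: R0=0xcf R1=0xce R2=0x49 R3=0xce  N=1 Z=0
after  4: R0=0xcf R1=0xce R2=0x48 R3=0xce  N=0 Z=0
after  5: R0=0xcf R1=0xcf R2=0x48 R3=0xce  N=1 Z=0
after  6: R0=0xcf R1=0xcf R2=0x48 R3=0xcf  N=1 Z=0
after  7: R0=0xcf R1=0xcf R2=0x48 R3=0x9e  N=1 Z=0
-- IRQ taken; context saved, return-PC = 8 --
mismatch: R0: reported 0xce vs actual 0xcf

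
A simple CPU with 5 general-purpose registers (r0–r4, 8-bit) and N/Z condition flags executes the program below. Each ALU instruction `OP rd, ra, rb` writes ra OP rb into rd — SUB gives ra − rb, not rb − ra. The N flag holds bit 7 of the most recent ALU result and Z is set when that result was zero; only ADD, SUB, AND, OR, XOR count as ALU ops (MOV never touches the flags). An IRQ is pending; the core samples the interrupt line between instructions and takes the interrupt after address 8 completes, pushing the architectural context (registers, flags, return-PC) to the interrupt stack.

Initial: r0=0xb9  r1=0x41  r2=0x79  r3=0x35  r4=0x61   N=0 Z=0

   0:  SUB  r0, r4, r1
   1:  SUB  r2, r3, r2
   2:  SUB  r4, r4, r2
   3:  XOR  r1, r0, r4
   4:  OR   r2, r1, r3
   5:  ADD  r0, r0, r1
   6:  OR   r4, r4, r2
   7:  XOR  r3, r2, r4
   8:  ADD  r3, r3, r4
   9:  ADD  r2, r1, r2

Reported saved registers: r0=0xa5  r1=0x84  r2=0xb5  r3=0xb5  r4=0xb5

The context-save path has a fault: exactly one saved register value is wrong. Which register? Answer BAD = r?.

after  0: r0=0x20 r1=0x41 r2=0x79 r3=0x35 r4=0x61  N=0 Z=0
after  1: r0=0x20 r1=0x41 r2=0xbc r3=0x35 r4=0x61  N=1 Z=0
after  2: r0=0x20 r1=0x41 r2=0xbc r3=0x35 r4=0xa5  N=1 Z=0
after  3: r0=0x20 r1=0x85 r2=0xbc r3=0x35 r4=0xa5  N=1 Z=0
after  4: r0=0x20 r1=0x85 r2=0xb5 r3=0x35 r4=0xa5  N=1 Z=0
after  5: r0=0xa5 r1=0x85 r2=0xb5 r3=0x35 r4=0xa5  N=1 Z=0
after  6: r0=0xa5 r1=0x85 r2=0xb5 r3=0x35 r4=0xb5  N=1 Z=0
after  7: r0=0xa5 r1=0x85 r2=0xb5 r3=0x00 r4=0xb5  N=0 Z=1
after  8: r0=0xa5 r1=0x85 r2=0xb5 r3=0xb5 r4=0xb5  N=1 Z=0
-- IRQ taken; context saved, return-PC = 9 --
mismatch: r1: reported 0x84 vs actual 0x85

BAD = r1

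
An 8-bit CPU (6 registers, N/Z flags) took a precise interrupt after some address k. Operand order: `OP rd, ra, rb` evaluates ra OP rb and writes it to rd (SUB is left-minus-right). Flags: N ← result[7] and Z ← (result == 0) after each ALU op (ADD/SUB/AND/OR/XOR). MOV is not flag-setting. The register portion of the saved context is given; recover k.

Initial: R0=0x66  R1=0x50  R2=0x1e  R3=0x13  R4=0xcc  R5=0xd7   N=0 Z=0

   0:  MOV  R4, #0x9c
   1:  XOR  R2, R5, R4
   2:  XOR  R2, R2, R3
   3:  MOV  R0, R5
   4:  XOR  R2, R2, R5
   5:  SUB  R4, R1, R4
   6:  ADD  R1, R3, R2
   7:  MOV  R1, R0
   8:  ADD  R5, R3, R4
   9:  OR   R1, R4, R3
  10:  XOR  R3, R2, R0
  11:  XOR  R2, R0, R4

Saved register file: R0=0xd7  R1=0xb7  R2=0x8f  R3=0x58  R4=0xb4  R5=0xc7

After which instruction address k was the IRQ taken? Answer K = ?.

after  0: R0=0x66 R1=0x50 R2=0x1e R3=0x13 R4=0x9c R5=0xd7  N=0 Z=0
after  1: R0=0x66 R1=0x50 R2=0x4b R3=0x13 R4=0x9c R5=0xd7  N=0 Z=0
after  2: R0=0x66 R1=0x50 R2=0x58 R3=0x13 R4=0x9c R5=0xd7  N=0 Z=0
after  3: R0=0xd7 R1=0x50 R2=0x58 R3=0x13 R4=0x9c R5=0xd7  N=0 Z=0
after  4: R0=0xd7 R1=0x50 R2=0x8f R3=0x13 R4=0x9c R5=0xd7  N=1 Z=0
after  5: R0=0xd7 R1=0x50 R2=0x8f R3=0x13 R4=0xb4 R5=0xd7  N=1 Z=0
after  6: R0=0xd7 R1=0xa2 R2=0x8f R3=0x13 R4=0xb4 R5=0xd7  N=1 Z=0
after  7: R0=0xd7 R1=0xd7 R2=0x8f R3=0x13 R4=0xb4 R5=0xd7  N=1 Z=0
after  8: R0=0xd7 R1=0xd7 R2=0x8f R3=0x13 R4=0xb4 R5=0xc7  N=1 Z=0
after  9: R0=0xd7 R1=0xb7 R2=0x8f R3=0x13 R4=0xb4 R5=0xc7  N=1 Z=0
after 10: R0=0xd7 R1=0xb7 R2=0x8f R3=0x58 R4=0xb4 R5=0xc7  N=0 Z=0
-- IRQ taken; context saved, return-PC = 11 --

K = 10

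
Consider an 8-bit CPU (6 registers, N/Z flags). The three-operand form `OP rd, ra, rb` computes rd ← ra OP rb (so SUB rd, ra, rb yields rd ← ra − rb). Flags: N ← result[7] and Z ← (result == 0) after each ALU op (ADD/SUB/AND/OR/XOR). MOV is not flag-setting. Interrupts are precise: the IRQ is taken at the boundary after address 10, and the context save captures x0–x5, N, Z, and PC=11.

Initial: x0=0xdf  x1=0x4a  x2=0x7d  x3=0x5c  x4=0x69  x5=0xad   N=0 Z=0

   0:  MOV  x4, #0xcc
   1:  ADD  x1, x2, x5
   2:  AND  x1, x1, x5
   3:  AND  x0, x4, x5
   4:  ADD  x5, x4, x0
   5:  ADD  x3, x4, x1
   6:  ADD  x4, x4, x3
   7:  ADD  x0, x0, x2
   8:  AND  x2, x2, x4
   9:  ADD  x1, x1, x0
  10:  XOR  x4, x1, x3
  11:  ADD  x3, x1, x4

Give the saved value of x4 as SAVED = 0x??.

SAVED = 0xc5

after  0: x0=0xdf x1=0x4a x2=0x7d x3=0x5c x4=0xcc x5=0xad  N=0 Z=0
after  1: x0=0xdf x1=0x2a x2=0x7d x3=0x5c x4=0xcc x5=0xad  N=0 Z=0
after  2: x0=0xdf x1=0x28 x2=0x7d x3=0x5c x4=0xcc x5=0xad  N=0 Z=0
after  3: x0=0x8c x1=0x28 x2=0x7d x3=0x5c x4=0xcc x5=0xad  N=1 Z=0
after  4: x0=0x8c x1=0x28 x2=0x7d x3=0x5c x4=0xcc x5=0x58  N=0 Z=0
after  5: x0=0x8c x1=0x28 x2=0x7d x3=0xf4 x4=0xcc x5=0x58  N=1 Z=0
after  6: x0=0x8c x1=0x28 x2=0x7d x3=0xf4 x4=0xc0 x5=0x58  N=1 Z=0
after  7: x0=0x09 x1=0x28 x2=0x7d x3=0xf4 x4=0xc0 x5=0x58  N=0 Z=0
after  8: x0=0x09 x1=0x28 x2=0x40 x3=0xf4 x4=0xc0 x5=0x58  N=0 Z=0
after  9: x0=0x09 x1=0x31 x2=0x40 x3=0xf4 x4=0xc0 x5=0x58  N=0 Z=0
after 10: x0=0x09 x1=0x31 x2=0x40 x3=0xf4 x4=0xc5 x5=0x58  N=1 Z=0
-- IRQ taken; context saved, return-PC = 11 --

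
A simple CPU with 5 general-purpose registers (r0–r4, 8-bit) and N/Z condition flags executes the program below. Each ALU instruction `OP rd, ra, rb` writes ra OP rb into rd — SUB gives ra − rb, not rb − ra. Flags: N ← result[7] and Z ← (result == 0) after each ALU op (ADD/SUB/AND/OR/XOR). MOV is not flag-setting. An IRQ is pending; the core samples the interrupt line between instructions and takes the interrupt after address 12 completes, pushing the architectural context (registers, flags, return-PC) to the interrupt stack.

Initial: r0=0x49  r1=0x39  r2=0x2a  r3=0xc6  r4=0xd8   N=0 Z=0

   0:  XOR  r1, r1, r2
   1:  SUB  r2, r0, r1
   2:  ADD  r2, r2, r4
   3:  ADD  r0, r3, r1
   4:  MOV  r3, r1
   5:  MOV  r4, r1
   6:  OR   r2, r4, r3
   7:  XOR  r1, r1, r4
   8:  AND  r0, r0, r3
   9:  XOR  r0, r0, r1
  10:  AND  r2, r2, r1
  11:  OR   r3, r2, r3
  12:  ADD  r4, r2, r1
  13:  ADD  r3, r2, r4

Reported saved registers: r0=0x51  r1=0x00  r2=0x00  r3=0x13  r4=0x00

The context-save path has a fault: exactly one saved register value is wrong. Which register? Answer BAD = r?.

BAD = r0

after  0: r0=0x49 r1=0x13 r2=0x2a r3=0xc6 r4=0xd8  N=0 Z=0
after  1: r0=0x49 r1=0x13 r2=0x36 r3=0xc6 r4=0xd8  N=0 Z=0
after  2: r0=0x49 r1=0x13 r2=0x0e r3=0xc6 r4=0xd8  N=0 Z=0
after  3: r0=0xd9 r1=0x13 r2=0x0e r3=0xc6 r4=0xd8  N=1 Z=0
after  4: r0=0xd9 r1=0x13 r2=0x0e r3=0x13 r4=0xd8  N=1 Z=0
after  5: r0=0xd9 r1=0x13 r2=0x0e r3=0x13 r4=0x13  N=1 Z=0
after  6: r0=0xd9 r1=0x13 r2=0x13 r3=0x13 r4=0x13  N=0 Z=0
after  7: r0=0xd9 r1=0x00 r2=0x13 r3=0x13 r4=0x13  N=0 Z=1
after  8: r0=0x11 r1=0x00 r2=0x13 r3=0x13 r4=0x13  N=0 Z=0
after  9: r0=0x11 r1=0x00 r2=0x13 r3=0x13 r4=0x13  N=0 Z=0
after 10: r0=0x11 r1=0x00 r2=0x00 r3=0x13 r4=0x13  N=0 Z=1
after 11: r0=0x11 r1=0x00 r2=0x00 r3=0x13 r4=0x13  N=0 Z=0
after 12: r0=0x11 r1=0x00 r2=0x00 r3=0x13 r4=0x00  N=0 Z=1
-- IRQ taken; context saved, return-PC = 13 --
mismatch: r0: reported 0x51 vs actual 0x11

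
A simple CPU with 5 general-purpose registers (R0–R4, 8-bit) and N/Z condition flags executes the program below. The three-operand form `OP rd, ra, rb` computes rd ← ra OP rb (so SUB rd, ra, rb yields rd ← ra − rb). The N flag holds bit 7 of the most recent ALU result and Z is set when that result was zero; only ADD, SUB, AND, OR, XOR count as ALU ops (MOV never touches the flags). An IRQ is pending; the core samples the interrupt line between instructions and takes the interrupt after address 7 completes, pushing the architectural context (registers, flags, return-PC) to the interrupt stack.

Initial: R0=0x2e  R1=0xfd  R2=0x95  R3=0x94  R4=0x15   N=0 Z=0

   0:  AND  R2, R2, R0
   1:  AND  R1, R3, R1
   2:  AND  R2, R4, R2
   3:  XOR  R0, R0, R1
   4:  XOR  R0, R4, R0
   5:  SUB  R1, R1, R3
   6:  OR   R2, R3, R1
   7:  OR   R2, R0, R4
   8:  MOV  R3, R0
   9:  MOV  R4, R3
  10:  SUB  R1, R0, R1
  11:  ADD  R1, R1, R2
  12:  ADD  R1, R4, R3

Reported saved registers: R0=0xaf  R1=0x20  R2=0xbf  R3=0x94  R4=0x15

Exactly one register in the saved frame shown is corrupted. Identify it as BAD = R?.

BAD = R1

after  0: R0=0x2e R1=0xfd R2=0x04 R3=0x94 R4=0x15  N=0 Z=0
after  1: R0=0x2e R1=0x94 R2=0x04 R3=0x94 R4=0x15  N=1 Z=0
after  2: R0=0x2e R1=0x94 R2=0x04 R3=0x94 R4=0x15  N=0 Z=0
after  3: R0=0xba R1=0x94 R2=0x04 R3=0x94 R4=0x15  N=1 Z=0
after  4: R0=0xaf R1=0x94 R2=0x04 R3=0x94 R4=0x15  N=1 Z=0
after  5: R0=0xaf R1=0x00 R2=0x04 R3=0x94 R4=0x15  N=0 Z=1
after  6: R0=0xaf R1=0x00 R2=0x94 R3=0x94 R4=0x15  N=1 Z=0
after  7: R0=0xaf R1=0x00 R2=0xbf R3=0x94 R4=0x15  N=1 Z=0
-- IRQ taken; context saved, return-PC = 8 --
mismatch: R1: reported 0x20 vs actual 0x00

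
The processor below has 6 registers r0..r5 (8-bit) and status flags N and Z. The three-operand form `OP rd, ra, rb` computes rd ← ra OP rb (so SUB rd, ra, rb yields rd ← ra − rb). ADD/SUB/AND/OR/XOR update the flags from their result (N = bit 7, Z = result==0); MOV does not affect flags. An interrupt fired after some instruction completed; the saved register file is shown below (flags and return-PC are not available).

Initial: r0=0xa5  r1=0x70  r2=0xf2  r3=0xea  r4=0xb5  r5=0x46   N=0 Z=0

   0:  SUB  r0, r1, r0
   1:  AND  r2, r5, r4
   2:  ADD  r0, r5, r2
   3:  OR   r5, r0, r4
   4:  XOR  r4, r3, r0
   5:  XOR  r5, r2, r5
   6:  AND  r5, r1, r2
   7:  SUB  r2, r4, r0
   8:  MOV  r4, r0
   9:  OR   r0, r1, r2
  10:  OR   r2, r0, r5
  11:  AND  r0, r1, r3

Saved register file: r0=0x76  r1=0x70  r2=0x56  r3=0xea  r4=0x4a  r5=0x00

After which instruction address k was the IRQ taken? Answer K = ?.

after  0: r0=0xcb r1=0x70 r2=0xf2 r3=0xea r4=0xb5 r5=0x46  N=1 Z=0
after  1: r0=0xcb r1=0x70 r2=0x04 r3=0xea r4=0xb5 r5=0x46  N=0 Z=0
after  2: r0=0x4a r1=0x70 r2=0x04 r3=0xea r4=0xb5 r5=0x46  N=0 Z=0
after  3: r0=0x4a r1=0x70 r2=0x04 r3=0xea r4=0xb5 r5=0xff  N=1 Z=0
after  4: r0=0x4a r1=0x70 r2=0x04 r3=0xea r4=0xa0 r5=0xff  N=1 Z=0
after  5: r0=0x4a r1=0x70 r2=0x04 r3=0xea r4=0xa0 r5=0xfb  N=1 Z=0
after  6: r0=0x4a r1=0x70 r2=0x04 r3=0xea r4=0xa0 r5=0x00  N=0 Z=1
after  7: r0=0x4a r1=0x70 r2=0x56 r3=0xea r4=0xa0 r5=0x00  N=0 Z=0
after  8: r0=0x4a r1=0x70 r2=0x56 r3=0xea r4=0x4a r5=0x00  N=0 Z=0
after  9: r0=0x76 r1=0x70 r2=0x56 r3=0xea r4=0x4a r5=0x00  N=0 Z=0
-- IRQ taken; context saved, return-PC = 10 --

K = 9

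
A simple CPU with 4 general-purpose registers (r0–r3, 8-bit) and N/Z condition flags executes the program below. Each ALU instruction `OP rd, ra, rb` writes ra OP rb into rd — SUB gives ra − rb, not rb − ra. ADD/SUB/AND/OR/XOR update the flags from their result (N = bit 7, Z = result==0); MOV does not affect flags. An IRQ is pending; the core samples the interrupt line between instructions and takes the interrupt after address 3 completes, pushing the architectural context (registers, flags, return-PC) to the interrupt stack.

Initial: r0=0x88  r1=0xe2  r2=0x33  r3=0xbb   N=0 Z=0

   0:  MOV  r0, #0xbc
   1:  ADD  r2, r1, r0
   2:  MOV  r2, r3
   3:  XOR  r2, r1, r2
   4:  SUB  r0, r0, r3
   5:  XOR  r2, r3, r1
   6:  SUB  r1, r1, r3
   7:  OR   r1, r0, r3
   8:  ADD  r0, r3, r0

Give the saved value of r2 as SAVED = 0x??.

after  0: r0=0xbc r1=0xe2 r2=0x33 r3=0xbb  N=0 Z=0
after  1: r0=0xbc r1=0xe2 r2=0x9e r3=0xbb  N=1 Z=0
after  2: r0=0xbc r1=0xe2 r2=0xbb r3=0xbb  N=1 Z=0
after  3: r0=0xbc r1=0xe2 r2=0x59 r3=0xbb  N=0 Z=0
-- IRQ taken; context saved, return-PC = 4 --

SAVED = 0x59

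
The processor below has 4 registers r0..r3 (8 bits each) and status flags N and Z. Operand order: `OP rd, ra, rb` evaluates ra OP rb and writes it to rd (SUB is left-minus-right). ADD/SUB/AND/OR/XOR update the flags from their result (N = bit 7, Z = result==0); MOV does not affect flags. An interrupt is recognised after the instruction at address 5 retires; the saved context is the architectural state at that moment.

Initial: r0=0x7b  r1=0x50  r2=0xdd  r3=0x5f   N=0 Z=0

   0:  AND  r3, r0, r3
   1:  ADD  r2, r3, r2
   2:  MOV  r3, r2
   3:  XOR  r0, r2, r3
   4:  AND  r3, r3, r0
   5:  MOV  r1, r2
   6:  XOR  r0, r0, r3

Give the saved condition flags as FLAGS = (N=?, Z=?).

after  0: r0=0x7b r1=0x50 r2=0xdd r3=0x5b  N=0 Z=0
after  1: r0=0x7b r1=0x50 r2=0x38 r3=0x5b  N=0 Z=0
after  2: r0=0x7b r1=0x50 r2=0x38 r3=0x38  N=0 Z=0
after  3: r0=0x00 r1=0x50 r2=0x38 r3=0x38  N=0 Z=1
after  4: r0=0x00 r1=0x50 r2=0x38 r3=0x00  N=0 Z=1
after  5: r0=0x00 r1=0x38 r2=0x38 r3=0x00  N=0 Z=1
-- IRQ taken; context saved, return-PC = 6 --

FLAGS = (N=0, Z=1)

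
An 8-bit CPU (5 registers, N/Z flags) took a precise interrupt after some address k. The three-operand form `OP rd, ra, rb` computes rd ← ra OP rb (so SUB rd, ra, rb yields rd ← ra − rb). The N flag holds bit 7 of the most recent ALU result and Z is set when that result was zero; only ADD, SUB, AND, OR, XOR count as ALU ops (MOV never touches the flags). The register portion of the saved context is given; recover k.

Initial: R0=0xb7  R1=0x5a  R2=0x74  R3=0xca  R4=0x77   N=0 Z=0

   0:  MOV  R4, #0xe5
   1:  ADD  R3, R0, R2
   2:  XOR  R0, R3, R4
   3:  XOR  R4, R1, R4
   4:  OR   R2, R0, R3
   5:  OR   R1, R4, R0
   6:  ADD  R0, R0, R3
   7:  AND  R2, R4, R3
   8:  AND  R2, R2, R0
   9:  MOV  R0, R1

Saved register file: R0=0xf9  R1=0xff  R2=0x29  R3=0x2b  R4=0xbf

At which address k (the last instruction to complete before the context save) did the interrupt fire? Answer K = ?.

K = 8

after  0: R0=0xb7 R1=0x5a R2=0x74 R3=0xca R4=0xe5  N=0 Z=0
after  1: R0=0xb7 R1=0x5a R2=0x74 R3=0x2b R4=0xe5  N=0 Z=0
after  2: R0=0xce R1=0x5a R2=0x74 R3=0x2b R4=0xe5  N=1 Z=0
after  3: R0=0xce R1=0x5a R2=0x74 R3=0x2b R4=0xbf  N=1 Z=0
after  4: R0=0xce R1=0x5a R2=0xef R3=0x2b R4=0xbf  N=1 Z=0
after  5: R0=0xce R1=0xff R2=0xef R3=0x2b R4=0xbf  N=1 Z=0
after  6: R0=0xf9 R1=0xff R2=0xef R3=0x2b R4=0xbf  N=1 Z=0
after  7: R0=0xf9 R1=0xff R2=0x2b R3=0x2b R4=0xbf  N=0 Z=0
after  8: R0=0xf9 R1=0xff R2=0x29 R3=0x2b R4=0xbf  N=0 Z=0
-- IRQ taken; context saved, return-PC = 9 --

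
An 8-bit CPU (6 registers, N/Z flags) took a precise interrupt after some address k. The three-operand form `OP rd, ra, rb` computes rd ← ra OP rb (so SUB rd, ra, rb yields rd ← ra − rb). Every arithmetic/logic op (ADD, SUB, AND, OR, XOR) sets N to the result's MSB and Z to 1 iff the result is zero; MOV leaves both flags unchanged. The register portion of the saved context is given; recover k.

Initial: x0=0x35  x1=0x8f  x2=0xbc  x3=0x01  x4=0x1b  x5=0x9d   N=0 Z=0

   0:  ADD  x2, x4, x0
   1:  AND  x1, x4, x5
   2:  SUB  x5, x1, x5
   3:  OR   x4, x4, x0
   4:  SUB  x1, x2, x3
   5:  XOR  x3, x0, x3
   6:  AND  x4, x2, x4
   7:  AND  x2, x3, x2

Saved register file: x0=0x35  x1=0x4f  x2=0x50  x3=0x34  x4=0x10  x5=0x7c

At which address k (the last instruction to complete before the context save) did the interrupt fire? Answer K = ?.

after  0: x0=0x35 x1=0x8f x2=0x50 x3=0x01 x4=0x1b x5=0x9d  N=0 Z=0
after  1: x0=0x35 x1=0x19 x2=0x50 x3=0x01 x4=0x1b x5=0x9d  N=0 Z=0
after  2: x0=0x35 x1=0x19 x2=0x50 x3=0x01 x4=0x1b x5=0x7c  N=0 Z=0
after  3: x0=0x35 x1=0x19 x2=0x50 x3=0x01 x4=0x3f x5=0x7c  N=0 Z=0
after  4: x0=0x35 x1=0x4f x2=0x50 x3=0x01 x4=0x3f x5=0x7c  N=0 Z=0
after  5: x0=0x35 x1=0x4f x2=0x50 x3=0x34 x4=0x3f x5=0x7c  N=0 Z=0
after  6: x0=0x35 x1=0x4f x2=0x50 x3=0x34 x4=0x10 x5=0x7c  N=0 Z=0
-- IRQ taken; context saved, return-PC = 7 --

K = 6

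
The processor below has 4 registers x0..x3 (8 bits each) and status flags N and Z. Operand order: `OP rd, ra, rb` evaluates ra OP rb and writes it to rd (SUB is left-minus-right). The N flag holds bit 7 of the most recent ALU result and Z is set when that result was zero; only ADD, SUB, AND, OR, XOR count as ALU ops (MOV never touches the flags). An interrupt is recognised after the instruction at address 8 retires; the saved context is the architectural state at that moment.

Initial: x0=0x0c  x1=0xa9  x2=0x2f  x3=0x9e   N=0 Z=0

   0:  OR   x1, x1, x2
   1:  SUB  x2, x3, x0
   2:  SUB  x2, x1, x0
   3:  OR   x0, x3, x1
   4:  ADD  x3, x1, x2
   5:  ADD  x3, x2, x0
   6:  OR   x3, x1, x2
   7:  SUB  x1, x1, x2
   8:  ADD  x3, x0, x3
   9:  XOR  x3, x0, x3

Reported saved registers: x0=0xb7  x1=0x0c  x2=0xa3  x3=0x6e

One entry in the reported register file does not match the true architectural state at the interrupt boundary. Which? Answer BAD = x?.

after  0: x0=0x0c x1=0xaf x2=0x2f x3=0x9e  N=1 Z=0
after  1: x0=0x0c x1=0xaf x2=0x92 x3=0x9e  N=1 Z=0
after  2: x0=0x0c x1=0xaf x2=0xa3 x3=0x9e  N=1 Z=0
after  3: x0=0xbf x1=0xaf x2=0xa3 x3=0x9e  N=1 Z=0
after  4: x0=0xbf x1=0xaf x2=0xa3 x3=0x52  N=0 Z=0
after  5: x0=0xbf x1=0xaf x2=0xa3 x3=0x62  N=0 Z=0
after  6: x0=0xbf x1=0xaf x2=0xa3 x3=0xaf  N=1 Z=0
after  7: x0=0xbf x1=0x0c x2=0xa3 x3=0xaf  N=0 Z=0
after  8: x0=0xbf x1=0x0c x2=0xa3 x3=0x6e  N=0 Z=0
-- IRQ taken; context saved, return-PC = 9 --
mismatch: x0: reported 0xb7 vs actual 0xbf

BAD = x0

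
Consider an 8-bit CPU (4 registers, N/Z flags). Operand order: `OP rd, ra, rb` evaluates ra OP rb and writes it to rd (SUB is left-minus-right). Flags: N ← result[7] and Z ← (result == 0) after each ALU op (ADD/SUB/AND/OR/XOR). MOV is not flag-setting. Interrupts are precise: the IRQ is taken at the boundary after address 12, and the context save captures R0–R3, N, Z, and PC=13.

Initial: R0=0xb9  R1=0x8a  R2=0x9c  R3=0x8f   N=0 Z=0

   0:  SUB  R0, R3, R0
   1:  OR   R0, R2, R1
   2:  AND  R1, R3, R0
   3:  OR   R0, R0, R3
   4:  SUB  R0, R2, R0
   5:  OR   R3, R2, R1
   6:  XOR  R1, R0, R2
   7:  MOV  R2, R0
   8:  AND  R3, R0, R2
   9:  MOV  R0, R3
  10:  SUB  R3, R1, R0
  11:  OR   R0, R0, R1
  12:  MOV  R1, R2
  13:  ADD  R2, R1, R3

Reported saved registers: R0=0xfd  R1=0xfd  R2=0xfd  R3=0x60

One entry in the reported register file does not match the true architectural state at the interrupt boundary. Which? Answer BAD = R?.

after  0: R0=0xd6 R1=0x8a R2=0x9c R3=0x8f  N=1 Z=0
after  1: R0=0x9e R1=0x8a R2=0x9c R3=0x8f  N=1 Z=0
after  2: R0=0x9e R1=0x8e R2=0x9c R3=0x8f  N=1 Z=0
after  3: R0=0x9f R1=0x8e R2=0x9c R3=0x8f  N=1 Z=0
after  4: R0=0xfd R1=0x8e R2=0x9c R3=0x8f  N=1 Z=0
after  5: R0=0xfd R1=0x8e R2=0x9c R3=0x9e  N=1 Z=0
after  6: R0=0xfd R1=0x61 R2=0x9c R3=0x9e  N=0 Z=0
after  7: R0=0xfd R1=0x61 R2=0xfd R3=0x9e  N=0 Z=0
after  8: R0=0xfd R1=0x61 R2=0xfd R3=0xfd  N=1 Z=0
after  9: R0=0xfd R1=0x61 R2=0xfd R3=0xfd  N=1 Z=0
after 10: R0=0xfd R1=0x61 R2=0xfd R3=0x64  N=0 Z=0
after 11: R0=0xfd R1=0x61 R2=0xfd R3=0x64  N=1 Z=0
after 12: R0=0xfd R1=0xfd R2=0xfd R3=0x64  N=1 Z=0
-- IRQ taken; context saved, return-PC = 13 --
mismatch: R3: reported 0x60 vs actual 0x64

BAD = R3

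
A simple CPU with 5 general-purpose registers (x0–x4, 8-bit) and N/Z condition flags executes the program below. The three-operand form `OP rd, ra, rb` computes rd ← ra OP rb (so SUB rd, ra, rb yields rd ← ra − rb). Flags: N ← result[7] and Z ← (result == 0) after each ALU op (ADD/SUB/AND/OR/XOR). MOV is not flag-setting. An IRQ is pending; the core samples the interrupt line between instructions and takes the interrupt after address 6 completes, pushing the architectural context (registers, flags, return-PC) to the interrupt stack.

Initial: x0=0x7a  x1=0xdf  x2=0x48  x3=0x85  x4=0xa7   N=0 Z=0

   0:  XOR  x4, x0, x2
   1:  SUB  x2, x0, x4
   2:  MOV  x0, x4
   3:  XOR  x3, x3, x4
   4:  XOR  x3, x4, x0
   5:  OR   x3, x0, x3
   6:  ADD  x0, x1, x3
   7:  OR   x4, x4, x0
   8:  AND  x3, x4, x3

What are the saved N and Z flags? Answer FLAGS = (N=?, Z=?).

after  0: x0=0x7a x1=0xdf x2=0x48 x3=0x85 x4=0x32  N=0 Z=0
after  1: x0=0x7a x1=0xdf x2=0x48 x3=0x85 x4=0x32  N=0 Z=0
after  2: x0=0x32 x1=0xdf x2=0x48 x3=0x85 x4=0x32  N=0 Z=0
after  3: x0=0x32 x1=0xdf x2=0x48 x3=0xb7 x4=0x32  N=1 Z=0
after  4: x0=0x32 x1=0xdf x2=0x48 x3=0x00 x4=0x32  N=0 Z=1
after  5: x0=0x32 x1=0xdf x2=0x48 x3=0x32 x4=0x32  N=0 Z=0
after  6: x0=0x11 x1=0xdf x2=0x48 x3=0x32 x4=0x32  N=0 Z=0
-- IRQ taken; context saved, return-PC = 7 --

FLAGS = (N=0, Z=0)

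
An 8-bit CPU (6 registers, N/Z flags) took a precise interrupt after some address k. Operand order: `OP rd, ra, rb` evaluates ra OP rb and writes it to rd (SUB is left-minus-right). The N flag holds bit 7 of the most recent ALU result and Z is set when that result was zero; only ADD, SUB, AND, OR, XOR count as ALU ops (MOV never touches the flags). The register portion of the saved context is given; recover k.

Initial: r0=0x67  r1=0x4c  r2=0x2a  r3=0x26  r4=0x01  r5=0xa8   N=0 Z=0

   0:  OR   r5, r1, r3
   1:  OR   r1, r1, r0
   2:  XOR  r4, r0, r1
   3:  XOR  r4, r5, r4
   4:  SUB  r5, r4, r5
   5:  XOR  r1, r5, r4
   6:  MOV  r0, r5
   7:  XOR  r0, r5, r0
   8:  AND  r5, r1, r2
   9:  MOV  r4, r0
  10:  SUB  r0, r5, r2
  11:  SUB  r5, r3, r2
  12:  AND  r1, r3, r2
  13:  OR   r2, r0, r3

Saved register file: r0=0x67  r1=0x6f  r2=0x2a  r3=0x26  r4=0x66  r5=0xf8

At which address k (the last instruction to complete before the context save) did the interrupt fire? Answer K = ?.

after  0: r0=0x67 r1=0x4c r2=0x2a r3=0x26 r4=0x01 r5=0x6e  N=0 Z=0
after  1: r0=0x67 r1=0x6f r2=0x2a r3=0x26 r4=0x01 r5=0x6e  N=0 Z=0
after  2: r0=0x67 r1=0x6f r2=0x2a r3=0x26 r4=0x08 r5=0x6e  N=0 Z=0
after  3: r0=0x67 r1=0x6f r2=0x2a r3=0x26 r4=0x66 r5=0x6e  N=0 Z=0
after  4: r0=0x67 r1=0x6f r2=0x2a r3=0x26 r4=0x66 r5=0xf8  N=1 Z=0
-- IRQ taken; context saved, return-PC = 5 --

K = 4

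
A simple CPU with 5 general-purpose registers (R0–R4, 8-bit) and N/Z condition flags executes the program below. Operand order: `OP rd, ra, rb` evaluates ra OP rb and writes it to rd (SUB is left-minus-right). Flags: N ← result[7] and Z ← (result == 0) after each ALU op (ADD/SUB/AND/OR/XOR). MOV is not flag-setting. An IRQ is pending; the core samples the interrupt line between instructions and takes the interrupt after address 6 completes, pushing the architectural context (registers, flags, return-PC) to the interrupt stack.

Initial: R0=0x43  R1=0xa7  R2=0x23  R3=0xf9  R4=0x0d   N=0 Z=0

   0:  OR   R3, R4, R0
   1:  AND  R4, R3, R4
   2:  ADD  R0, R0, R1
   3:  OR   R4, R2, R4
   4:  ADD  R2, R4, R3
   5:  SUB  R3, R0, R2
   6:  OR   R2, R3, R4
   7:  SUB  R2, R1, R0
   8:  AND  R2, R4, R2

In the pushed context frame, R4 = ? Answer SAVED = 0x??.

after  0: R0=0x43 R1=0xa7 R2=0x23 R3=0x4f R4=0x0d  N=0 Z=0
after  1: R0=0x43 R1=0xa7 R2=0x23 R3=0x4f R4=0x0d  N=0 Z=0
after  2: R0=0xea R1=0xa7 R2=0x23 R3=0x4f R4=0x0d  N=1 Z=0
after  3: R0=0xea R1=0xa7 R2=0x23 R3=0x4f R4=0x2f  N=0 Z=0
after  4: R0=0xea R1=0xa7 R2=0x7e R3=0x4f R4=0x2f  N=0 Z=0
after  5: R0=0xea R1=0xa7 R2=0x7e R3=0x6c R4=0x2f  N=0 Z=0
after  6: R0=0xea R1=0xa7 R2=0x6f R3=0x6c R4=0x2f  N=0 Z=0
-- IRQ taken; context saved, return-PC = 7 --

SAVED = 0x2f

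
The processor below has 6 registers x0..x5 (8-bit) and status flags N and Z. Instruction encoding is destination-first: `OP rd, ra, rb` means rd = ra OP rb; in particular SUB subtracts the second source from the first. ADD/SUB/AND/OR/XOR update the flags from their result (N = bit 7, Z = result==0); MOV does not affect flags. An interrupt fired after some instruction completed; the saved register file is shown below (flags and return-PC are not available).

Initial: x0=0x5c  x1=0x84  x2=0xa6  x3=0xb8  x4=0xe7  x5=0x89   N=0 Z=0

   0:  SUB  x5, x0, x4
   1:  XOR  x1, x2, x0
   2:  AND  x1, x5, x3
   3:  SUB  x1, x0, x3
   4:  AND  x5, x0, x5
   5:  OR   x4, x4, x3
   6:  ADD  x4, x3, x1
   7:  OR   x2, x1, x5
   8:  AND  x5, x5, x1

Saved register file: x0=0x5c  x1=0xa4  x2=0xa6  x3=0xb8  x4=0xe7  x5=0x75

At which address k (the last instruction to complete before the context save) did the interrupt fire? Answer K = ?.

K = 3

after  0: x0=0x5c x1=0x84 x2=0xa6 x3=0xb8 x4=0xe7 x5=0x75  N=0 Z=0
after  1: x0=0x5c x1=0xfa x2=0xa6 x3=0xb8 x4=0xe7 x5=0x75  N=1 Z=0
after  2: x0=0x5c x1=0x30 x2=0xa6 x3=0xb8 x4=0xe7 x5=0x75  N=0 Z=0
after  3: x0=0x5c x1=0xa4 x2=0xa6 x3=0xb8 x4=0xe7 x5=0x75  N=1 Z=0
-- IRQ taken; context saved, return-PC = 4 --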